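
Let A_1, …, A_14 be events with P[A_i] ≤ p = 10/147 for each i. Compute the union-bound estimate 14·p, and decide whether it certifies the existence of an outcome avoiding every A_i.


Union bound: P[∪_{i=1}^{14} A_i] ≤ Σ_i P[A_i] ≤ 14·p = 14·(10/147) = 20/21.
Numerically: 20/21 ≈ 0.9524.
Is 20/21 < 1? YES.
Since P[∪ A_i] ≤ 20/21 < 1, the complement has P[∩ A_i^c] ≥ 1 − 20/21 = 1/21 > 0, so some outcome avoids every A_i.

14·p = 20/21 ≈ 0.9524; existence CERTIFIED by the union bound.


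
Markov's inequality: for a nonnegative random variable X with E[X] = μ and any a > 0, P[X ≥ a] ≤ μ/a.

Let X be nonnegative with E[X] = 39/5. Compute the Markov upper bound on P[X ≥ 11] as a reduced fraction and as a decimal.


μ = E[X] = 39/5, a = 11.
Markov: P[X ≥ 11] ≤ μ/a = (39/5)/11 = 39/55.
Numerically: ≈ 0.709.
(Since a = 11 > μ = 7.800, the bound 39/55 is < 1 and informative.)

P[X ≥ 11] ≤ 39/55 ≈ 0.709.


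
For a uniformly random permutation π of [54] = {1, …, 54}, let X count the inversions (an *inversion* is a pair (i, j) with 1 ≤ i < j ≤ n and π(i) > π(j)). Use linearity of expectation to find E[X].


Write X = Σ X_I over the C(54, 2) = 1431 pairs i < j, with X_I the indicator of one inversion.
There are 1431 indicators.
For each fixed pair i < j, the values π(i) and π(j) are two distinct elements of {1, …, 54} in uniformly random order; by symmetry P[π(i) > π(j)] = 1/2.
By linearity: E[X] = 1431 · (1/2) = C(54, 2) · (1/2) = 1431/2 = 1431/2 ≈ 715.50000.

E[X] = 1431/2 = 715.50000.


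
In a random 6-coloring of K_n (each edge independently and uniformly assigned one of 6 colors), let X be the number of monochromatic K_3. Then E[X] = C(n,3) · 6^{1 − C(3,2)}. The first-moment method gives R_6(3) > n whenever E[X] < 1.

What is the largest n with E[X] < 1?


We need C(n, 3) · 6^{1 − 3} < 1, i.e. C(n, 3) < 6^{3 − 1} = 36.
Check values of n near the boundary:
  n = 4: C(4, 3) = 4; 4 < 36? YES
  n = 5: C(5, 3) = 10; 10 < 36? YES
  n = 6: C(6, 3) = 20; 20 < 36? YES
  n = 7: C(7, 3) = 35; 35 < 36? YES
  n = 8: C(8, 3) = 56; 56 < 36? NO
The largest n with C(n, 3) < 36 is n = 7 (where E[X] = 35/36 ≈ 0.97222). Hence R_6(3) > 7, i.e. R_6(3) ≥ 8.

Largest n = 7; hence R_6(3) > 7.


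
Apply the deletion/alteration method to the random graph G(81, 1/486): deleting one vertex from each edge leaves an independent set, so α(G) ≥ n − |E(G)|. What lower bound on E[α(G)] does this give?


E[|E(G)|] = C(81, 2)·p = 3240 · (1/486) = 20/3.
E[α(G)] ≥ n − E[|E(G)|] = 81 − 20/3 = 223/3.
Numerically: ≈ 74.3333.
(This is only a lower bound; the true E[α(G)] may be larger.)

E[α(G)] ≥ 223/3 ≈ 74.3333.


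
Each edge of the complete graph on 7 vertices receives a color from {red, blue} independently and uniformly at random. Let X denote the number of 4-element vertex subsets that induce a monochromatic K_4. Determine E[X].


Let X = Σ_S X_S over the C(7, 4) = 35 subsets S of size 4, where X_S = 1 if the K_4 on S is monochromatic.
For a fixed S, the K_4 on S has C(4, 2) = 6 edges. P[all 6 edges red] = (1/2)^6, and likewise for blue, so P[monochromatic] = 2·(1/2)^6 = 2^{1 − 6} = 1/32.
By linearity of expectation: E[X] = C(7, 4) · 2^{1 − 6} = 35 · 1/32 = 35/32.
Numerically: E[X] ≈ 1.094.

E[X] = C(7,4)·2^(1−C(4,2)) = 35/32 ≈ 1.094.


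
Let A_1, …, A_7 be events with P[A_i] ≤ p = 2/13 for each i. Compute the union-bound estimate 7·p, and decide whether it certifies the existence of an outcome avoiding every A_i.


Union bound: P[∪_{i=1}^{7} A_i] ≤ Σ_i P[A_i] ≤ 7·p = 7·(2/13) = 14/13.
Numerically: 14/13 ≈ 1.0769231.
Is 14/13 < 1? NO.
Since the bound 14/13 is ≥ 1, the union bound is uninformative here; it does NOT by itself certify existence.

7·p = 14/13 ≈ 1.0769231; existence NOT certified by the union bound.


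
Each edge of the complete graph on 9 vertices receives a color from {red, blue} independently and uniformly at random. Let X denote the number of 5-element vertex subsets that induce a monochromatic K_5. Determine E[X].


Let X = Σ_S X_S over the C(9, 5) = 126 subsets S of size 5, where X_S = 1 if the K_5 on S is monochromatic.
For a fixed S, the K_5 on S has C(5, 2) = 10 edges. P[all 10 edges red] = (1/2)^10, and likewise for blue, so P[monochromatic] = 2·(1/2)^10 = 2^{1 − 10} = 1/512.
By linearity: E[X] = C(9, 5) · 2^{1 − 10} = 126 · 1/512 = 63/256.
Numerically: E[X] ≈ 0.2461.

E[X] = C(9,5)·2^(1−C(5,2)) = 63/256 ≈ 0.2461.


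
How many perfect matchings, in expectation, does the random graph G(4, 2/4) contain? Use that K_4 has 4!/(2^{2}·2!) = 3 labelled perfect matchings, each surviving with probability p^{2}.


K_4 has 4!/(2^{2}·2!) = 3 labelled perfect matchings.
For each such perfect matching H, let X_H = 1 if all 2 edges of H are present in G. Then P[X_H = 1] = p^{2} = (1/2)^{2} = 1/4.
By linearity: E[X] = Σ_H E[X_H] = 3 · p^{2} = 3 · 1/4 = 3/4.
Numerically: E[X] ≈ 0.75.

E[X] = 3 · (1/2)^{2} = 3/4 ≈ 0.75.


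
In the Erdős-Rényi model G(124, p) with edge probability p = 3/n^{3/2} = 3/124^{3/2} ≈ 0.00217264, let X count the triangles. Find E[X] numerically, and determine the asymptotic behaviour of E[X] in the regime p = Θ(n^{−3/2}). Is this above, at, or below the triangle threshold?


Number of potential triangles: C(124, 3) = 310124.
Each occurs with probability p³ ≈ (0.00217264)³ ≈ 1.02557206e-08.
By linearity: E[X] = C(124, 3)·p³ ≈ 310124 · 1.02557206e-08 ≈ 0.003181.
Since α = 3/2 > 1, p = c/n^{3/2} = o(1/n) is below the triangle threshold p ~ 1/n. Asymptotically E[X] ~ (c³/6)·n^{3(1−α)} = (3³/6)·n^{-1.5} → 0, so by Markov's inequality G has no triangles w.h.p.

E[X] ≈ 0.003181; in regime p = Θ(1/n^{3/2}) E[X] tends to 0 (below the triangle threshold p ~ 1/n).


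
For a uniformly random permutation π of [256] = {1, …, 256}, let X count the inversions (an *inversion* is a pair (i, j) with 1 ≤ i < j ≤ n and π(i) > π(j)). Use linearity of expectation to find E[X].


Write X = Σ X_I over the C(256, 2) = 32640 pairs i < j, with X_I the indicator of one inversion.
There are 32640 indicators.
For each fixed pair i < j, the values π(i) and π(j) are two distinct elements of {1, …, 256} in uniformly random order; by symmetry P[π(i) > π(j)] = 1/2.
By linearity: E[X] = 32640 · (1/2) = C(256, 2) · (1/2) = 32640/2 = 16320 ≈ 16320.0000.

E[X] = 16320 = 16320.0000.


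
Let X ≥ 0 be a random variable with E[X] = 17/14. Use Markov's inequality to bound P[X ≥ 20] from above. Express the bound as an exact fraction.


μ = E[X] = 17/14, a = 20.
Markov: P[X ≥ 20] ≤ μ/a = (17/14)/20 = 17/280.
Numerically: ≈ 0.060714.
(Since a = 20 > μ = 1.214286, the bound 17/280 is < 1 and informative.)

P[X ≥ 20] ≤ 17/280 ≈ 0.060714.


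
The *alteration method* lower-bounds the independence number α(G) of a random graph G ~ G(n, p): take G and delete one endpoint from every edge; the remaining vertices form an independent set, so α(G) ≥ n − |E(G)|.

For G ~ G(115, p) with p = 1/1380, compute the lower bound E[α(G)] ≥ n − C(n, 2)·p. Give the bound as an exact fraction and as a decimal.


E[|E(G)|] = C(115, 2)·p = 6555 · (1/1380) = 19/4.
E[α(G)] ≥ n − E[|E(G)|] = 115 − 19/4 = 441/4.
Numerically: ≈ 110.25000.
(This is only a lower bound; the true E[α(G)] may be larger.)

E[α(G)] ≥ 441/4 ≈ 110.25000.


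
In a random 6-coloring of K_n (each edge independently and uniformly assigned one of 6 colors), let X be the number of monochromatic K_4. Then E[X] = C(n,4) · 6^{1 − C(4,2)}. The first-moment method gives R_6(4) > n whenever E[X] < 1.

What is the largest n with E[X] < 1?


We need C(n, 4) · 6^{1 − 6} < 1, i.e. C(n, 4) < 6^{6 − 1} = 7776.
Check values of n near the boundary:
  n = 17: C(17, 4) = 2380; 2380 < 7776? YES
  n = 18: C(18, 4) = 3060; 3060 < 7776? YES
  n = 19: C(19, 4) = 3876; 3876 < 7776? YES
  n = 20: C(20, 4) = 4845; 4845 < 7776? YES
  n = 21: C(21, 4) = 5985; 5985 < 7776? YES
  n = 22: C(22, 4) = 7315; 7315 < 7776? YES
  n = 23: C(23, 4) = 8855; 8855 < 7776? NO
  n = 24: C(24, 4) = 10626; 10626 < 7776? NO
  n = 25: C(25, 4) = 12650; 12650 < 7776? NO
The largest n with C(n, 4) < 7776 is n = 22 (where E[X] = 7315/7776 ≈ 0.9407150). Hence R_6(4) > 22, i.e. R_6(4) ≥ 23.

Largest n = 22; hence R_6(4) > 22.


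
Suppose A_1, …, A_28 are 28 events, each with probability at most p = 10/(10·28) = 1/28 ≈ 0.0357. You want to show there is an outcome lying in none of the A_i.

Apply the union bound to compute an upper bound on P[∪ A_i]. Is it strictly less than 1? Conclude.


Union bound: P[∪_{i=1}^{28} A_i] ≤ Σ_i P[A_i] ≤ 28·p = 28·(1/28) = 1.
Numerically: 1 ≈ 1.0000.
Is 1 < 1? NO.
Since the bound 1 is ≥ 1, the union bound is uninformative here; it does NOT by itself certify existence.

28·p = 1 ≈ 1.0000; existence NOT certified by the union bound.


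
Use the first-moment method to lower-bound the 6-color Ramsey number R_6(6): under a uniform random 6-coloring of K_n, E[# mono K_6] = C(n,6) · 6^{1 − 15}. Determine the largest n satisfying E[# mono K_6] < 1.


We need C(n, 6) · 6^{1 − 15} < 1, i.e. C(n, 6) < 6^{15 − 1} = 78364164096.
Check values of n near the boundary:
  n = 193: C(193, 6) = 66364016544; 66364016544 < 78364164096? YES
  n = 194: C(194, 6) = 68482017072; 68482017072 < 78364164096? YES
  n = 195: C(195, 6) = 70656049360; 70656049360 < 78364164096? YES
  n = 196: C(196, 6) = 72887293024; 72887293024 < 78364164096? YES
  n = 197: C(197, 6) = 75176946208; 75176946208 < 78364164096? YES
  n = 198: C(198, 6) = 77526225777; 77526225777 < 78364164096? YES
  n = 199: C(199, 6) = 79936367511; 79936367511 < 78364164096? NO
  n = 200: C(200, 6) = 82408626300; 82408626300 < 78364164096? NO
  n = 201: C(201, 6) = 84944276340; 84944276340 < 78364164096? NO
The largest n with C(n, 6) < 78364164096 is n = 198 (where E[X] = 25842075259/26121388032 ≈ 0.9893). Hence R_6(6) > 198, i.e. R_6(6) ≥ 199.

Largest n = 198; hence R_6(6) > 198.


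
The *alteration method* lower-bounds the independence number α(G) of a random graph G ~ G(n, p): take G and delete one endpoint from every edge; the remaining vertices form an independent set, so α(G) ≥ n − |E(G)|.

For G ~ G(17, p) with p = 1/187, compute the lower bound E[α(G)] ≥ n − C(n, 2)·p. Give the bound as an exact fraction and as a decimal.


E[|E(G)|] = C(17, 2)·p = 136 · (1/187) = 8/11.
E[α(G)] ≥ n − E[|E(G)|] = 17 − 8/11 = 179/11.
Numerically: ≈ 16.2727.
(This is only a lower bound; the true E[α(G)] may be larger.)

E[α(G)] ≥ 179/11 ≈ 16.2727.


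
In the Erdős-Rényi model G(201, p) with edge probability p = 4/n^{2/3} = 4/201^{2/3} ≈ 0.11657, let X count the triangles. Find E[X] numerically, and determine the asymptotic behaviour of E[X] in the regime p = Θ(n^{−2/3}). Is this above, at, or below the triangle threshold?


Number of potential triangles: C(201, 3) = 1333300.
Each occurs with probability p³ ≈ (0.11657)³ ≈ 1.5841192e-03.
By linearity: E[X] = C(201, 3)·p³ ≈ 1333300 · 1.5841192e-03 ≈ 2112.10614.
Since α = 2/3 < 1, p = c/n^{2/3} ≫ 1/n is above the triangle threshold p ~ 1/n. Asymptotically E[X] ~ (c³/6)·n^{3(1−α)} = (4³/6)·n^{1} → ∞; triangles are abundant w.h.p.

E[X] ≈ 2112.10614; in regime p = Θ(1/n^{2/3}) E[X] diverges (above the triangle threshold p ~ 1/n).


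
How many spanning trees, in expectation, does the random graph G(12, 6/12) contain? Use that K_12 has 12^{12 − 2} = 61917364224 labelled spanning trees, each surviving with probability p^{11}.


K_12 has 12^{12 − 2} = 61917364224 labelled spanning trees.
For each such spanning tree H, let X_H = 1 if all 11 edges of H are present in G. Then P[X_H = 1] = p^{11} = (1/2)^{11} = 1/2048.
By linearity of expectation: E[X] = Σ_H E[X_H] = 61917364224 · p^{11} = 61917364224 · 1/2048 = 30233088.
Numerically: E[X] ≈ 3.02e+07.

E[X] = 61917364224 · (1/2)^{11} = 30233088 ≈ 3.02e+07.


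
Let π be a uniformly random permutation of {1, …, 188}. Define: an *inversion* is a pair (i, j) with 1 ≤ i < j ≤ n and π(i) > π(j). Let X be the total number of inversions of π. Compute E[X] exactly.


Write X = Σ X_I over the C(188, 2) = 17578 pairs i < j, with X_I the indicator of one inversion.
There are 17578 indicators.
For each fixed pair i < j, the values π(i) and π(j) are two distinct elements of {1, …, 188} in uniformly random order; by symmetry P[π(i) > π(j)] = 1/2.
By linearity: E[X] = 17578 · (1/2) = C(188, 2) · (1/2) = 17578/2 = 8789 ≈ 8789.000000.

E[X] = 8789 = 8789.000000.


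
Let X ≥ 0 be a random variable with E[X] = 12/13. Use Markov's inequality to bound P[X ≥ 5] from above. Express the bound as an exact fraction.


μ = E[X] = 12/13, a = 5.
Markov: P[X ≥ 5] ≤ μ/a = (12/13)/5 = 12/65.
Numerically: ≈ 0.18462.
(Since a = 5 > μ = 0.92308, the bound 12/65 is < 1 and informative.)

P[X ≥ 5] ≤ 12/65 ≈ 0.18462.


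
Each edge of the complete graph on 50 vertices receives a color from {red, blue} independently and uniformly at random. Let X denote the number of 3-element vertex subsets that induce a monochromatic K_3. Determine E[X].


Let X = Σ_S X_S over the C(50, 3) = 19600 subsets S of size 3, where X_S = 1 if the K_3 on S is monochromatic.
For a fixed S, the K_3 on S has C(3, 2) = 3 edges. P[all 3 edges red] = (1/2)^3, and likewise for blue, so P[monochromatic] = 2·(1/2)^3 = 2^{1 − 3} = 1/4.
By linearity: E[X] = C(50, 3) · 2^{1 − 3} = 19600 · 1/4 = 4900.
Numerically: E[X] ≈ 4900.00000.

E[X] = C(50,3)·2^(1−C(3,2)) = 4900 ≈ 4900.00000.


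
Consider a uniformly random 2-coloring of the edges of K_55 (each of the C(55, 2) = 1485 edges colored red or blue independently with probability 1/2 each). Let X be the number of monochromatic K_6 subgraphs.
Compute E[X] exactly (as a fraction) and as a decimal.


Let X = Σ_S X_S over the C(55, 6) = 28989675 subsets S of size 6, where X_S = 1 if the K_6 on S is monochromatic.
For a fixed S, the K_6 on S has C(6, 2) = 15 edges. P[all 15 edges red] = (1/2)^15, and likewise for blue, so P[monochromatic] = 2·(1/2)^15 = 2^{1 − 15} = 1/16384.
Summing: E[X] = C(55, 6) · 2^{1 − 15} = 28989675 · 1/16384 = 28989675/16384.
Numerically: E[X] ≈ 1769.389.

E[X] = C(55,6)·2^(1−C(6,2)) = 28989675/16384 ≈ 1769.389.


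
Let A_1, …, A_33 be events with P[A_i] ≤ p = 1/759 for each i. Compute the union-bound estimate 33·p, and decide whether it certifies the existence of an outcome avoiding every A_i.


Union bound: P[∪_{i=1}^{33} A_i] ≤ Σ_i P[A_i] ≤ 33·p = 33·(1/759) = 1/23.
Numerically: 1/23 ≈ 0.04348.
Is 1/23 < 1? YES.
Since P[∪ A_i] ≤ 1/23 < 1, the complement has P[∩ A_i^c] ≥ 1 − 1/23 = 22/23 > 0, so some outcome avoids every A_i.

33·p = 1/23 ≈ 0.04348; existence CERTIFIED by the union bound.


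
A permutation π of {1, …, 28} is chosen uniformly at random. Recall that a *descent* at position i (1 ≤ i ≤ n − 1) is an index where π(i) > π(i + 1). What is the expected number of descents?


Write X = Σ X_I over i = 1, …, 27, with X_I the indicator of one descent.
There are 27 indicators.
For each fixed i, the pair (π(i), π(i+1)) is a uniformly random ordered pair of distinct values from {1, …, 28}; by symmetry P[π(i) > π(i+1)] = 1/2.
By linearity: E[X] = 27 · (1/2) = (28 − 1) · (1/2) = 27/2 ≈ 13.500.

E[X] = 27/2 = 13.500.


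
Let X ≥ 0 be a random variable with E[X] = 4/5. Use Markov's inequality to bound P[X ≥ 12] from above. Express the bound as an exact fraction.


μ = E[X] = 4/5, a = 12.
Markov: P[X ≥ 12] ≤ μ/a = (4/5)/12 = 1/15.
Numerically: ≈ 0.066667.
(Since a = 12 > μ = 0.800000, the bound 1/15 is < 1 and informative.)

P[X ≥ 12] ≤ 1/15 ≈ 0.066667.


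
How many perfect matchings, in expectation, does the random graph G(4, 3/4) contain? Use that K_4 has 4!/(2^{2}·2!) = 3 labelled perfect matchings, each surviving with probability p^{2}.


K_4 has 4!/(2^{2}·2!) = 3 labelled perfect matchings.
For each such perfect matching H, let X_H = 1 if all 2 edges of H are present in G. Then P[X_H = 1] = p^{2} = (3/4)^{2} = 9/16.
By linearity: E[X] = Σ_H E[X_H] = 3 · p^{2} = 3 · 9/16 = 27/16.
Numerically: E[X] ≈ 1.6875.

E[X] = 3 · (3/4)^{2} = 27/16 ≈ 1.6875.


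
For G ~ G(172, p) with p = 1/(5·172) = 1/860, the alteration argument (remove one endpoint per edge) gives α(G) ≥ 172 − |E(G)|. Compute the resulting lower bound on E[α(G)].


E[|E(G)|] = C(172, 2)·p = 14706 · (1/860) = 171/10.
E[α(G)] ≥ n − E[|E(G)|] = 172 − 171/10 = 1549/10.
Numerically: ≈ 154.900000.
(This is only a lower bound; the true E[α(G)] may be larger.)

E[α(G)] ≥ 1549/10 ≈ 154.900000.


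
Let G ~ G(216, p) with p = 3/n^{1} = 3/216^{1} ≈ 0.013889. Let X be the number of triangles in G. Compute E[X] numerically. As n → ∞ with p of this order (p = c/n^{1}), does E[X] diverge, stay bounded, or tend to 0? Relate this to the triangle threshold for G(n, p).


Number of potential triangles: C(216, 3) = 1656360.
Each occurs with probability p³ ≈ (0.013889)³ ≈ 2.6791838e-06.
By linearity: E[X] = C(216, 3)·p³ ≈ 1656360 · 2.6791838e-06 ≈ 4.43769.
Here α = 1, so p = 3/n is exactly at the triangle threshold p ~ 1/n. Asymptotically E[X] → c³/6 = 3³/6 = 9/2 ≈ 4.50000, a bounded constant. In this regime the triangle count is asymptotically Poisson(c³/6).

E[X] ≈ 4.43769; in regime p = Θ(1/n^{1}) E[X] stays bounded (at the triangle threshold p ~ 1/n).


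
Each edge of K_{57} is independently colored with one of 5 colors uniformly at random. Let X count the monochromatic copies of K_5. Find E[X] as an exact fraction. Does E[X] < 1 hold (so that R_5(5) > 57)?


E[X] = C(57, 5) · 5^{1 − 10} = 4187106 · 5^{−9} = 4187106/1953125.
As a reduced fraction: E[X] = 4187106/1953125 ≈ 2.1438.
Is E[X] < 1? NO.
Since E[X] ≥ 1, the first-moment bound is inconclusive at n = 57; it does NOT by itself certify R_5(5) > 57.

E[X] = 4187106/1953125 ≈ 2.1438; E[X] ≥ 1; first-moment method inconclusive here.


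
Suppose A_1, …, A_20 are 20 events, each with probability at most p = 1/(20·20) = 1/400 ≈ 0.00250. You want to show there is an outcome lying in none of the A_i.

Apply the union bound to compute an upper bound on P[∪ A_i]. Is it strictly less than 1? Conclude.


Union bound: P[∪_{i=1}^{20} A_i] ≤ Σ_i P[A_i] ≤ 20·p = 20·(1/400) = 1/20.
Numerically: 1/20 ≈ 0.05000.
Is 1/20 < 1? YES.
Since P[∪ A_i] ≤ 1/20 < 1, the complement has P[∩ A_i^c] ≥ 1 − 1/20 = 19/20 > 0, so some outcome avoids every A_i.

20·p = 1/20 ≈ 0.05000; existence CERTIFIED by the union bound.


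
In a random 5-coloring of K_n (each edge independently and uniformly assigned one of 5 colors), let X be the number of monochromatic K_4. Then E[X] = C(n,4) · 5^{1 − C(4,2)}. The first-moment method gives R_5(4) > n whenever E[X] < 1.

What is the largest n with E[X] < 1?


We need C(n, 4) · 5^{1 − 6} < 1, i.e. C(n, 4) < 5^{6 − 1} = 3125.
Check values of n near the boundary:
  n = 12: C(12, 4) = 495; 495 < 3125? YES
  n = 13: C(13, 4) = 715; 715 < 3125? YES
  n = 14: C(14, 4) = 1001; 1001 < 3125? YES
  n = 15: C(15, 4) = 1365; 1365 < 3125? YES
  n = 16: C(16, 4) = 1820; 1820 < 3125? YES
  n = 17: C(17, 4) = 2380; 2380 < 3125? YES
  n = 18: C(18, 4) = 3060; 3060 < 3125? YES
  n = 19: C(19, 4) = 3876; 3876 < 3125? NO
The largest n with C(n, 4) < 3125 is n = 18 (where E[X] = 612/625 ≈ 0.9792). Hence R_5(4) > 18, i.e. R_5(4) ≥ 19.

Largest n = 18; hence R_5(4) > 18.


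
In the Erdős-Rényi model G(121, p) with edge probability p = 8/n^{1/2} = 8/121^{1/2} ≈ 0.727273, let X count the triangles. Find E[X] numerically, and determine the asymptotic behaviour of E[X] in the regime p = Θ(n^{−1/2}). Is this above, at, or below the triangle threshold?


Number of potential triangles: C(121, 3) = 287980.
Each occurs with probability p³ ≈ (0.727273)³ ≈ 3.84673178e-01.
By linearity: E[X] = C(121, 3)·p³ ≈ 287980 · 3.84673178e-01 ≈ 110778.181818.
Since α = 1/2 < 1, p = c/n^{1/2} ≫ 1/n is above the triangle threshold p ~ 1/n. Asymptotically E[X] ~ (c³/6)·n^{3(1−α)} = (8³/6)·n^{1.5} → ∞; triangles are abundant w.h.p.

E[X] ≈ 110778.181818; in regime p = Θ(1/n^{1/2}) E[X] diverges (above the triangle threshold p ~ 1/n).


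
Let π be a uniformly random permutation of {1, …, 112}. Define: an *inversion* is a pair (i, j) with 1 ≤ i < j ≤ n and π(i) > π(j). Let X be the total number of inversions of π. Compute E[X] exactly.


Write X = Σ X_I over the C(112, 2) = 6216 pairs i < j, with X_I the indicator of one inversion.
There are 6216 indicators.
For each fixed pair i < j, the values π(i) and π(j) are two distinct elements of {1, …, 112} in uniformly random order; by symmetry P[π(i) > π(j)] = 1/2.
By linearity: E[X] = 6216 · (1/2) = C(112, 2) · (1/2) = 6216/2 = 3108 ≈ 3108.000000.

E[X] = 3108 = 3108.000000.


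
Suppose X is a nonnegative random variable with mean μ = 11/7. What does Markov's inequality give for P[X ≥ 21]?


μ = E[X] = 11/7, a = 21.
Markov: P[X ≥ 21] ≤ μ/a = (11/7)/21 = 11/147.
Numerically: ≈ 0.0748.
(Since a = 21 > μ = 1.5714, the bound 11/147 is < 1 and informative.)

P[X ≥ 21] ≤ 11/147 ≈ 0.0748.


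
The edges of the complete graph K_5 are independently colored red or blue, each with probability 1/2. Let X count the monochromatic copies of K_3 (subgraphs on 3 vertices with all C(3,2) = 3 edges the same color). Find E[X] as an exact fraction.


Let X = Σ_S X_S over the C(5, 3) = 10 subsets S of size 3, where X_S = 1 if the K_3 on S is monochromatic.
For a fixed S, the K_3 on S has C(3, 2) = 3 edges. P[all 3 edges red] = (1/2)^3, and likewise for blue, so P[monochromatic] = 2·(1/2)^3 = 2^{1 − 3} = 1/4.
By linearity: E[X] = C(5, 3) · 2^{1 − 3} = 10 · 1/4 = 5/2.
Numerically: E[X] ≈ 2.5000.

E[X] = C(5,3)·2^(1−C(3,2)) = 5/2 ≈ 2.5000.


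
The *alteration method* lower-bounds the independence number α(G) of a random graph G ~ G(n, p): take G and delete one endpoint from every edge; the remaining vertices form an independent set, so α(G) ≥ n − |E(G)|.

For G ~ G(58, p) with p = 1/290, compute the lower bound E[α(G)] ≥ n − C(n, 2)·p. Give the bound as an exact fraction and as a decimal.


E[|E(G)|] = C(58, 2)·p = 1653 · (1/290) = 57/10.
E[α(G)] ≥ n − E[|E(G)|] = 58 − 57/10 = 523/10.
Numerically: ≈ 52.3000.
(This is only a lower bound; the true E[α(G)] may be larger.)

E[α(G)] ≥ 523/10 ≈ 52.3000.


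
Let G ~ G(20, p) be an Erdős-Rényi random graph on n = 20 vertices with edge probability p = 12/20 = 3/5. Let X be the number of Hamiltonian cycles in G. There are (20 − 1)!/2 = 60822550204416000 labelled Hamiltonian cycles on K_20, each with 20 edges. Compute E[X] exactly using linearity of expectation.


K_20 has (20 − 1)!/2 = 60822550204416000 labelled Hamiltonian cycles.
For each such Hamiltonian cycle H, let X_H = 1 if all 20 edges of H are present in G. Then P[X_H = 1] = p^{20} = (3/5)^{20} = 3486784401/95367431640625.
By linearity of expectation: E[X] = Σ_H E[X_H] = 60822550204416000 · p^{20} = 60822550204416000 · 3486784401/95367431640625 = 1696600954254376560918528/762939453125.
Numerically: E[X] ≈ 2.2238e+12.

E[X] = 60822550204416000 · (3/5)^{20} = 1696600954254376560918528/762939453125 ≈ 2.2238e+12.


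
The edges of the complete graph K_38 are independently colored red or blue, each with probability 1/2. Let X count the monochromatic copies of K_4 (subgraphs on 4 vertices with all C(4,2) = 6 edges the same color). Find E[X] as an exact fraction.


Let X = Σ_S X_S over the C(38, 4) = 73815 subsets S of size 4, where X_S = 1 if the K_4 on S is monochromatic.
For a fixed S, the K_4 on S has C(4, 2) = 6 edges. P[all 6 edges red] = (1/2)^6, and likewise for blue, so P[monochromatic] = 2·(1/2)^6 = 2^{1 − 6} = 1/32.
Summing: E[X] = C(38, 4) · 2^{1 − 6} = 73815 · 1/32 = 73815/32.
Numerically: E[X] ≈ 2306.7188.

E[X] = C(38,4)·2^(1−C(4,2)) = 73815/32 ≈ 2306.7188.


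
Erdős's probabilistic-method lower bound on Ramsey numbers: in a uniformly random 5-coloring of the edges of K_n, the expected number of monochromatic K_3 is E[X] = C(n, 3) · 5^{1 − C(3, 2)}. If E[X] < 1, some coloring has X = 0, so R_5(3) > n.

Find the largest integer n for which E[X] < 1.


We need C(n, 3) · 5^{1 − 3} < 1, i.e. C(n, 3) < 5^{3 − 1} = 25.
Check values of n near the boundary:
  n = 3: C(3, 3) = 1; 1 < 25? YES
  n = 4: C(4, 3) = 4; 4 < 25? YES
  n = 5: C(5, 3) = 10; 10 < 25? YES
  n = 6: C(6, 3) = 20; 20 < 25? YES
  n = 7: C(7, 3) = 35; 35 < 25? NO
  n = 8: C(8, 3) = 56; 56 < 25? NO
The largest n with C(n, 3) < 25 is n = 6 (where E[X] = 4/5 ≈ 0.8000000). Hence R_5(3) > 6, i.e. R_5(3) ≥ 7.

Largest n = 6; hence R_5(3) > 6.


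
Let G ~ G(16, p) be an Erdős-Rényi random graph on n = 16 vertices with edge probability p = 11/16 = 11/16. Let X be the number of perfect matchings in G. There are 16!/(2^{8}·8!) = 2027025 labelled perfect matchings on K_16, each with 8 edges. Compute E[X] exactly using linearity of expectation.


K_16 has 16!/(2^{8}·8!) = 2027025 labelled perfect matchings.
For each such perfect matching H, let X_H = 1 if all 8 edges of H are present in G. Then P[X_H = 1] = p^{8} = (11/16)^{8} = 214358881/4294967296.
By linearity of expectation: E[X] = Σ_H E[X_H] = 2027025 · p^{8} = 2027025 · 214358881/4294967296 = 434510810759025/4294967296.
Numerically: E[X] ≈ 1.012e+05.

E[X] = 2027025 · (11/16)^{8} = 434510810759025/4294967296 ≈ 1.012e+05.


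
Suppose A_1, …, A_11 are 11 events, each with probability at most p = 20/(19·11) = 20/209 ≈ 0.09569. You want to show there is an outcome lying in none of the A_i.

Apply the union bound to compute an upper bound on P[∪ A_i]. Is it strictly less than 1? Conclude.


Union bound: P[∪_{i=1}^{11} A_i] ≤ Σ_i P[A_i] ≤ 11·p = 11·(20/209) = 20/19.
Numerically: 20/19 ≈ 1.05263.
Is 20/19 < 1? NO.
Since the bound 20/19 is ≥ 1, the union bound is uninformative here; it does NOT by itself certify existence.

11·p = 20/19 ≈ 1.05263; existence NOT certified by the union bound.


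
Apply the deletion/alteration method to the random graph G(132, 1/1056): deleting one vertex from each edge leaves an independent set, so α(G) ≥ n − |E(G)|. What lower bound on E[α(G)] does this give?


E[|E(G)|] = C(132, 2)·p = 8646 · (1/1056) = 131/16.
E[α(G)] ≥ n − E[|E(G)|] = 132 − 131/16 = 1981/16.
Numerically: ≈ 123.8125.
(This is only a lower bound; the true E[α(G)] may be larger.)

E[α(G)] ≥ 1981/16 ≈ 123.8125.


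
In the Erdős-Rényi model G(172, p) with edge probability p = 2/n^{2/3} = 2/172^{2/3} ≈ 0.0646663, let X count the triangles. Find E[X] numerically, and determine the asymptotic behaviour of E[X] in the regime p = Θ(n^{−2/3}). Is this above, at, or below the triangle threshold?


Number of potential triangles: C(172, 3) = 833340.
Each occurs with probability p³ ≈ (0.0646663)³ ≈ 2.70416441e-04.
By linearity: E[X] = C(172, 3)·p³ ≈ 833340 · 2.70416441e-04 ≈ 225.348837.
Since α = 2/3 < 1, p = c/n^{2/3} ≫ 1/n is above the triangle threshold p ~ 1/n. Asymptotically E[X] ~ (c³/6)·n^{3(1−α)} = (2³/6)·n^{1} → ∞; triangles are abundant w.h.p.

E[X] ≈ 225.348837; in regime p = Θ(1/n^{2/3}) E[X] diverges (above the triangle threshold p ~ 1/n).


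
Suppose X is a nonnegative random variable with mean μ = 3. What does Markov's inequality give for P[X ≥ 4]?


μ = E[X] = 3, a = 4.
Markov: P[X ≥ 4] ≤ μ/a = (3)/4 = 3/4.
Numerically: ≈ 0.75000.
(Since a = 4 > μ = 3.00000, the bound 3/4 is < 1 and informative.)

P[X ≥ 4] ≤ 3/4 ≈ 0.75000.


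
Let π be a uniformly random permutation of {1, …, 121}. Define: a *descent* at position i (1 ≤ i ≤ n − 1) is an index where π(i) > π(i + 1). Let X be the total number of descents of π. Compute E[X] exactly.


Write X = Σ X_I over i = 1, …, 120, with X_I the indicator of one descent.
There are 120 indicators.
For each fixed i, the pair (π(i), π(i+1)) is a uniformly random ordered pair of distinct values from {1, …, 121}; by symmetry P[π(i) > π(i+1)] = 1/2.
By linearity: E[X] = 120 · (1/2) = (121 − 1) · (1/2) = 60 ≈ 60.000000.

E[X] = 60 = 60.000000.


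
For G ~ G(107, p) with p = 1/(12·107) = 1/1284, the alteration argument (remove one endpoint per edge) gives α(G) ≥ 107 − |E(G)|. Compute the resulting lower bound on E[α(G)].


E[|E(G)|] = C(107, 2)·p = 5671 · (1/1284) = 53/12.
E[α(G)] ≥ n − E[|E(G)|] = 107 − 53/12 = 1231/12.
Numerically: ≈ 102.5833.
(This is only a lower bound; the true E[α(G)] may be larger.)

E[α(G)] ≥ 1231/12 ≈ 102.5833.


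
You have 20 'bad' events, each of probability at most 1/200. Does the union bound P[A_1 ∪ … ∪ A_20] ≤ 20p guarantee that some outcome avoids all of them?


Union bound: P[∪_{i=1}^{20} A_i] ≤ Σ_i P[A_i] ≤ 20·p = 20·(1/200) = 1/10.
Numerically: 1/10 ≈ 0.1000000.
Is 1/10 < 1? YES.
Since P[∪ A_i] ≤ 1/10 < 1, the complement has P[∩ A_i^c] ≥ 1 − 1/10 = 9/10 > 0, so some outcome avoids every A_i.

20·p = 1/10 ≈ 0.1000000; existence CERTIFIED by the union bound.


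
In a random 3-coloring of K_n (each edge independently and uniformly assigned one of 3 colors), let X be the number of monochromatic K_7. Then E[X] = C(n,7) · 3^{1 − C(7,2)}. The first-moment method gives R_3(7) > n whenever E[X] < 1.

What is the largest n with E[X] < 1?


We need C(n, 7) · 3^{1 − 21} < 1, i.e. C(n, 7) < 3^{21 − 1} = 3486784401.
Check values of n near the boundary:
  n = 75: C(75, 7) = 1984829850; 1984829850 < 3486784401? YES
  n = 76: C(76, 7) = 2186189400; 2186189400 < 3486784401? YES
  n = 77: C(77, 7) = 2404808340; 2404808340 < 3486784401? YES
  n = 78: C(78, 7) = 2641902120; 2641902120 < 3486784401? YES
  n = 79: C(79, 7) = 2898753715; 2898753715 < 3486784401? YES
  n = 80: C(80, 7) = 3176716400; 3176716400 < 3486784401? YES
  n = 81: C(81, 7) = 3477216600; 3477216600 < 3486784401? YES
  n = 82: C(82, 7) = 3801756816; 3801756816 < 3486784401? NO
The largest n with C(n, 7) < 3486784401 is n = 81 (where E[X] = 42928600/43046721 ≈ 0.997256). Hence R_3(7) > 81, i.e. R_3(7) ≥ 82.

Largest n = 81; hence R_3(7) > 81.


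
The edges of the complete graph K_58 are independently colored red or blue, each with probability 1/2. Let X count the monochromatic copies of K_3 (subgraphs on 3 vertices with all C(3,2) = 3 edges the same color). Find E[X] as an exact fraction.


Let X = Σ_S X_S over the C(58, 3) = 30856 subsets S of size 3, where X_S = 1 if the K_3 on S is monochromatic.
For a fixed S, the K_3 on S has C(3, 2) = 3 edges. P[all 3 edges red] = (1/2)^3, and likewise for blue, so P[monochromatic] = 2·(1/2)^3 = 2^{1 − 3} = 1/4.
Summing: E[X] = C(58, 3) · 2^{1 − 3} = 30856 · 1/4 = 7714.
Numerically: E[X] ≈ 7714.00000.

E[X] = C(58,3)·2^(1−C(3,2)) = 7714 ≈ 7714.00000.


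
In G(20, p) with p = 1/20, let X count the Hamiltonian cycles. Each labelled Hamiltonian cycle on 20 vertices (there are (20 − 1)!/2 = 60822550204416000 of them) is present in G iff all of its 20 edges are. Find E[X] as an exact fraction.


K_20 has (20 − 1)!/2 = 60822550204416000 labelled Hamiltonian cycles.
For each such Hamiltonian cycle H, let X_H = 1 if all 20 edges of H are present in G. Then P[X_H = 1] = p^{20} = (1/20)^{20} = 1/104857600000000000000000000.
Summing the indicators: E[X] = Σ_H E[X_H] = 60822550204416000 · p^{20} = 60822550204416000 · 1/104857600000000000000000000 = 14849255421/25600000000000000000.
Numerically: E[X] ≈ 5.80049e-10.

E[X] = 60822550204416000 · (1/20)^{20} = 14849255421/25600000000000000000 ≈ 5.80049e-10.


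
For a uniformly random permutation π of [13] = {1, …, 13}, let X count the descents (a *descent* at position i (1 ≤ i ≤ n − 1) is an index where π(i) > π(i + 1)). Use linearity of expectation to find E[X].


Write X = Σ X_I over i = 1, …, 12, with X_I the indicator of one descent.
There are 12 indicators.
For each fixed i, the pair (π(i), π(i+1)) is a uniformly random ordered pair of distinct values from {1, …, 13}; by symmetry P[π(i) > π(i+1)] = 1/2.
By linearity: E[X] = 12 · (1/2) = (13 − 1) · (1/2) = 6 ≈ 6.000.

E[X] = 6 = 6.000.


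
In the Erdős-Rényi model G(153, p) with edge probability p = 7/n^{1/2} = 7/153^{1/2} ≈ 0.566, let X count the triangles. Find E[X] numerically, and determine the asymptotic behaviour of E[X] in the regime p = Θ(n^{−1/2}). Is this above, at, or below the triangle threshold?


Number of potential triangles: C(153, 3) = 585276.
Each occurs with probability p³ ≈ (0.566)³ ≈ 1.81241e-01.
By linearity: E[X] = C(153, 3)·p³ ≈ 585276 · 1.81241e-01 ≈ 106076.136.
Since α = 1/2 < 1, p = c/n^{1/2} ≫ 1/n is above the triangle threshold p ~ 1/n. Asymptotically E[X] ~ (c³/6)·n^{3(1−α)} = (7³/6)·n^{1.5} → ∞; triangles are abundant w.h.p.

E[X] ≈ 106076.136; in regime p = Θ(1/n^{1/2}) E[X] diverges (above the triangle threshold p ~ 1/n).


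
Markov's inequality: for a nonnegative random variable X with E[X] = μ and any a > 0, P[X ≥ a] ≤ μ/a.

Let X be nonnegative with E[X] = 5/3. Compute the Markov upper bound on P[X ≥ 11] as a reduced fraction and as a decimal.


μ = E[X] = 5/3, a = 11.
Markov: P[X ≥ 11] ≤ μ/a = (5/3)/11 = 5/33.
Numerically: ≈ 0.1515.
(Since a = 11 > μ = 1.6667, the bound 5/33 is < 1 and informative.)

P[X ≥ 11] ≤ 5/33 ≈ 0.1515.


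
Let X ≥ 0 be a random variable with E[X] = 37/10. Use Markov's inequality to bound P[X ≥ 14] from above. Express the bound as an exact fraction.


μ = E[X] = 37/10, a = 14.
Markov: P[X ≥ 14] ≤ μ/a = (37/10)/14 = 37/140.
Numerically: ≈ 0.264286.
(Since a = 14 > μ = 3.700000, the bound 37/140 is < 1 and informative.)

P[X ≥ 14] ≤ 37/140 ≈ 0.264286.


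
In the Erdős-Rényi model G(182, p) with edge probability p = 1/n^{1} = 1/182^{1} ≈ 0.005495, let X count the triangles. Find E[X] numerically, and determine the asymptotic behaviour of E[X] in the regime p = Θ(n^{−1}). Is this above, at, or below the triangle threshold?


Number of potential triangles: C(182, 3) = 988260.
Each occurs with probability p³ ≈ (0.005495)³ ≈ 1.658769e-07.
By linearity: E[X] = C(182, 3)·p³ ≈ 988260 · 1.658769e-07 ≈ 0.1639.
Here α = 1, so p = 1/n is exactly at the triangle threshold p ~ 1/n. Asymptotically E[X] → c³/6 = 1³/6 = 1/6 ≈ 0.1667, a bounded constant. In this regime the triangle count is asymptotically Poisson(c³/6).

E[X] ≈ 0.1639; in regime p = Θ(1/n^{1}) E[X] stays bounded (at the triangle threshold p ~ 1/n).


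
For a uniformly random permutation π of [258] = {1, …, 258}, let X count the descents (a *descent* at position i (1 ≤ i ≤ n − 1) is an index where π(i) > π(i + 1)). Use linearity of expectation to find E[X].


Write X = Σ X_I over i = 1, …, 257, with X_I the indicator of one descent.
There are 257 indicators.
For each fixed i, the pair (π(i), π(i+1)) is a uniformly random ordered pair of distinct values from {1, …, 258}; by symmetry P[π(i) > π(i+1)] = 1/2.
By linearity: E[X] = 257 · (1/2) = (258 − 1) · (1/2) = 257/2 ≈ 128.500000.

E[X] = 257/2 = 128.500000.


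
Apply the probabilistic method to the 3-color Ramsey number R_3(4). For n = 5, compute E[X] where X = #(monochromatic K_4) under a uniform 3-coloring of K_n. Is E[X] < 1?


E[X] = C(5, 4) · 3^{1 − 6} = 5 · 3^{−5} = 5/243.
As a reduced fraction: E[X] = 5/243 ≈ 0.020576.
Is E[X] < 1? YES.
Since E[X] < 1, there exists a 3-coloring of K_{5} with no monochromatic K_4; hence R_3(4) > 5.

E[X] = 5/243 ≈ 0.020576; E[X] < 1, so R_3(4) > 5.


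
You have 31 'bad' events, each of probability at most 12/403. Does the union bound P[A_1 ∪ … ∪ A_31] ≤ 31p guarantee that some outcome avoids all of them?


Union bound: P[∪_{i=1}^{31} A_i] ≤ Σ_i P[A_i] ≤ 31·p = 31·(12/403) = 12/13.
Numerically: 12/13 ≈ 0.92308.
Is 12/13 < 1? YES.
Since P[∪ A_i] ≤ 12/13 < 1, the complement has P[∩ A_i^c] ≥ 1 − 12/13 = 1/13 > 0, so some outcome avoids every A_i.

31·p = 12/13 ≈ 0.92308; existence CERTIFIED by the union bound.


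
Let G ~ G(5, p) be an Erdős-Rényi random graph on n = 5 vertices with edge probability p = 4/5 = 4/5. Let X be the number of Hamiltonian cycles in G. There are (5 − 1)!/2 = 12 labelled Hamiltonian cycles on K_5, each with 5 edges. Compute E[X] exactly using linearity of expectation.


K_5 has (5 − 1)!/2 = 12 labelled Hamiltonian cycles.
For each such Hamiltonian cycle H, let X_H = 1 if all 5 edges of H are present in G. Then P[X_H = 1] = p^{5} = (4/5)^{5} = 1024/3125.
By linearity of expectation: E[X] = Σ_H E[X_H] = 12 · p^{5} = 12 · 1024/3125 = 12288/3125.
Numerically: E[X] ≈ 3.932.

E[X] = 12 · (4/5)^{5} = 12288/3125 ≈ 3.932.


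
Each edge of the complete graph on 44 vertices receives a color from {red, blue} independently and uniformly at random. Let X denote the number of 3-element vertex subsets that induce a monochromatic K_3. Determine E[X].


Let X = Σ_S X_S over the C(44, 3) = 13244 subsets S of size 3, where X_S = 1 if the K_3 on S is monochromatic.
For a fixed S, the K_3 on S has C(3, 2) = 3 edges. P[all 3 edges red] = (1/2)^3, and likewise for blue, so P[monochromatic] = 2·(1/2)^3 = 2^{1 − 3} = 1/4.
By linearity of expectation: E[X] = C(44, 3) · 2^{1 − 3} = 13244 · 1/4 = 3311.
Numerically: E[X] ≈ 3311.000000.

E[X] = C(44,3)·2^(1−C(3,2)) = 3311 ≈ 3311.000000.


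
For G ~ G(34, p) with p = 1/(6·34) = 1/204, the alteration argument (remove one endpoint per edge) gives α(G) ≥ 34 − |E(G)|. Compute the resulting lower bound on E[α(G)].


E[|E(G)|] = C(34, 2)·p = 561 · (1/204) = 11/4.
E[α(G)] ≥ n − E[|E(G)|] = 34 − 11/4 = 125/4.
Numerically: ≈ 31.25000.
(This is only a lower bound; the true E[α(G)] may be larger.)

E[α(G)] ≥ 125/4 ≈ 31.25000.


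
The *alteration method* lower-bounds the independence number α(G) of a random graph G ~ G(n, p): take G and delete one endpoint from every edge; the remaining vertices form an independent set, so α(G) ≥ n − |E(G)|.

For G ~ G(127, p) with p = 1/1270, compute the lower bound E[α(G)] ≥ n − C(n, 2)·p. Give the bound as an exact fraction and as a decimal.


E[|E(G)|] = C(127, 2)·p = 8001 · (1/1270) = 63/10.
E[α(G)] ≥ n − E[|E(G)|] = 127 − 63/10 = 1207/10.
Numerically: ≈ 120.70000.
(This is only a lower bound; the true E[α(G)] may be larger.)

E[α(G)] ≥ 1207/10 ≈ 120.70000.


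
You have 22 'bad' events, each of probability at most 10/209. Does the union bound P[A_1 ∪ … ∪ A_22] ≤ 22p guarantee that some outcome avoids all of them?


Union bound: P[∪_{i=1}^{22} A_i] ≤ Σ_i P[A_i] ≤ 22·p = 22·(10/209) = 20/19.
Numerically: 20/19 ≈ 1.0526316.
Is 20/19 < 1? NO.
Since the bound 20/19 is ≥ 1, the union bound is uninformative here; it does NOT by itself certify existence.

22·p = 20/19 ≈ 1.0526316; existence NOT certified by the union bound.


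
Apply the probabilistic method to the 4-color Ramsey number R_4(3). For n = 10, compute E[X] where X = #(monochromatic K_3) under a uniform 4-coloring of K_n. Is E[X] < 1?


E[X] = C(10, 3) · 4^{1 − 3} = 120 · 4^{−2} = 120/16.
As a reduced fraction: E[X] = 15/2 ≈ 7.500000.
Is E[X] < 1? NO.
Since E[X] ≥ 1, the first-moment bound is inconclusive at n = 10; it does NOT by itself certify R_4(3) > 10.

E[X] = 15/2 ≈ 7.500000; E[X] ≥ 1; first-moment method inconclusive here.


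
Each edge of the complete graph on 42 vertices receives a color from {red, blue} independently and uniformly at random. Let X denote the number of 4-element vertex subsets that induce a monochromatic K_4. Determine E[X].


Let X = Σ_S X_S over the C(42, 4) = 111930 subsets S of size 4, where X_S = 1 if the K_4 on S is monochromatic.
For a fixed S, the K_4 on S has C(4, 2) = 6 edges. P[all 6 edges red] = (1/2)^6, and likewise for blue, so P[monochromatic] = 2·(1/2)^6 = 2^{1 − 6} = 1/32.
By linearity of expectation: E[X] = C(42, 4) · 2^{1 − 6} = 111930 · 1/32 = 55965/16.
Numerically: E[X] ≈ 3497.812.

E[X] = C(42,4)·2^(1−C(4,2)) = 55965/16 ≈ 3497.812.
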